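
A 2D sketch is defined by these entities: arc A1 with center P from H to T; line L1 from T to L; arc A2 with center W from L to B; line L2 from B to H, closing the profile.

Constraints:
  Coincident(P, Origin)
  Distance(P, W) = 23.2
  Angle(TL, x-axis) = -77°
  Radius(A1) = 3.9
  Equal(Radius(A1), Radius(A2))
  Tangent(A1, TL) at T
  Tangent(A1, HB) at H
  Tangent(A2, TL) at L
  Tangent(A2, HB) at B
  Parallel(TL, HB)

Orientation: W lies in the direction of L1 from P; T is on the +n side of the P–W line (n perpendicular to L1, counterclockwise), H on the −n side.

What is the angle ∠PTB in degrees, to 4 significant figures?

71.42°

The slot axis is L1's direction at -77.0°, so u = (cos -77.0°, sin -77.0°) = (0.2250, -0.9744) and n = (−sin -77.0°, cos -77.0°) = (0.9744, 0.2250). P is at the origin and W lies 23.2 along u from P, so W = 23.2·u = (5.219, -22.61). Tangency of A1 to both parallel lines with radius 3.9 puts T and H at P ± 3.9·n: T = (3.800, 0.8773), H = (-3.800, -0.8773). Equal radii place L and B the same way about W: L = W + 3.9·n = (9.019, -21.73), B = W − 3.9·n = (1.419, -23.48). Then cos ∠PTB = TP·TB / (|TP||TB|), giving 71.42°.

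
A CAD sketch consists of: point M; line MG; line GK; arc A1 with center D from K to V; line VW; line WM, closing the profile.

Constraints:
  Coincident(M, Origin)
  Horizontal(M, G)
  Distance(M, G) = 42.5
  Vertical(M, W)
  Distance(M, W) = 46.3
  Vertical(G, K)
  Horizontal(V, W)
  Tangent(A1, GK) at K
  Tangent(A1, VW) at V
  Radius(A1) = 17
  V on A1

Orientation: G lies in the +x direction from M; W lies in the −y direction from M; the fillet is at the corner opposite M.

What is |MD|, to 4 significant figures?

38.84

M is at the origin; MG is horizontal with |MG| = 42.5 and G on the +x side, so G = (42.50, 0.000). M and W share the same x with |MW| = 46.3 and W on the −y side, so W = (0.000, -46.30). The virtual corner opposite M is at (42.50, -46.30). Since A1 is tangent to GK there, DK ⟂ GK and the tangent condition forces DV to be normal to VW, with radius 17.0, so the center D sits 17.0 in from both sides at D = (25.50, -29.30). Then |MD| = |D − M| = 38.84.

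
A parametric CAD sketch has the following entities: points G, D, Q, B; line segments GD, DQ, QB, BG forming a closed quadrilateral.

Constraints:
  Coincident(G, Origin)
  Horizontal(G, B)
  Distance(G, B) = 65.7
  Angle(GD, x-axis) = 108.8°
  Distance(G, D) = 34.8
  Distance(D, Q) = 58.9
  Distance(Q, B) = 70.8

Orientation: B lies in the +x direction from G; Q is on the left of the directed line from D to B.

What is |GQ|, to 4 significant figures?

75.49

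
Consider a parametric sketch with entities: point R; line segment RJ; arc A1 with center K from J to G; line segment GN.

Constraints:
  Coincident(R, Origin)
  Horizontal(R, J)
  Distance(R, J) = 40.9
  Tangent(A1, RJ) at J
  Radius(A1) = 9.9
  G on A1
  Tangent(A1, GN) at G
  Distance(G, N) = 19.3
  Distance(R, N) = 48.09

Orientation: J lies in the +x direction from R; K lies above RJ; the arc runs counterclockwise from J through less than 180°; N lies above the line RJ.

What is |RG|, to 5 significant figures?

51.230

Checks: |KG| = 9.900 ✓; ∠(KG, GN) = 90.00° ✓; |GN| = 19.30 ✓; |RN| = 48.09 ✓.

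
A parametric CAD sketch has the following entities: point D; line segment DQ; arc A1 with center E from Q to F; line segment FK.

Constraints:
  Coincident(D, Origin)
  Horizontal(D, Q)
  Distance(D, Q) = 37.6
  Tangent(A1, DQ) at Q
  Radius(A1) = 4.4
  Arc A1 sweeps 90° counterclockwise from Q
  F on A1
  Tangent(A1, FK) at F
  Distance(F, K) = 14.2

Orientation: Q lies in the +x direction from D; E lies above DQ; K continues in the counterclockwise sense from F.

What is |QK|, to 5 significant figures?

19.113

D is at the origin; D and Q share the same y with |DQ| = 37.6 and Q on the +x side, so Q = (37.600, 0.0000). Tangency of A1 to DQ means the radius EQ is perpendicular to DQ, so E = Q + (0, 4.4) = (37.600, 4.4000). On A1, Q sits at bearing -90° from E; a 90° counterclockwise sweep puts F at bearing 0°, so F = E + 4.4·(cos 0°, sin 0°) = (42.000, 4.4000). The tangent condition forces EF to be normal to FK, so FK runs along (−sin 0°, cos 0°); with |FK| = 14.2, K = (42.000, 18.600). Then |QK| = |K − Q| = 19.113.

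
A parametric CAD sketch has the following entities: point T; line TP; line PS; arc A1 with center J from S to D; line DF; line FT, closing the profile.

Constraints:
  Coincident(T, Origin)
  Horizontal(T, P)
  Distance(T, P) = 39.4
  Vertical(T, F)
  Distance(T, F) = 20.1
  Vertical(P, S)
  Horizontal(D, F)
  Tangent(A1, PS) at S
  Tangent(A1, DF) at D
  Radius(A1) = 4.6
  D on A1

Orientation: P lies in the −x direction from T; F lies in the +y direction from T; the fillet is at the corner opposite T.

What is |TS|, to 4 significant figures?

42.34

The virtual corner opposite T is at (-39.40, 20.10). The tangent condition forces JS to be normal to PS and since A1 is tangent to DF there, JD ⟂ DF, with radius 4.6, so the center J sits 4.6 in from both sides at J = (-34.80, 15.50). That places the tangent points at S = (-39.40, 15.50) on PS and D = (-34.80, 20.10) on DF. Then |TS| = |S − T| = 42.34.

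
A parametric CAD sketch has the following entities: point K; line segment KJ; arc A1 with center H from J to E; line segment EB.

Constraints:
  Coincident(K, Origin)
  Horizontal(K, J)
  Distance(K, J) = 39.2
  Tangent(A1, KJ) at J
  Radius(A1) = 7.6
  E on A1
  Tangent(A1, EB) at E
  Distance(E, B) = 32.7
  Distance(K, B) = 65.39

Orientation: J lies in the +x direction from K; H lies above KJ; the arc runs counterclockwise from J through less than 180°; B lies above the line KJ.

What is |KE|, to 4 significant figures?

47.05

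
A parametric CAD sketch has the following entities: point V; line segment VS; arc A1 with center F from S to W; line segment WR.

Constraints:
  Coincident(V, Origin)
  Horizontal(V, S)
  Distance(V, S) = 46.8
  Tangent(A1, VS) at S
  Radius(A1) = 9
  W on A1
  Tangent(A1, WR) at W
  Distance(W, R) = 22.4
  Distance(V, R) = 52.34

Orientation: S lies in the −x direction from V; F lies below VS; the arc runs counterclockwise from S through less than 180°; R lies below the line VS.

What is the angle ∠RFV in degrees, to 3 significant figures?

87.1°

Checks: |FS| = 9.000 ✓; |FW| = 9.000 ✓; ∠(FW, WR) = 90.00° ✓; |WR| = 22.40 ✓; |VR| = 52.34 ✓.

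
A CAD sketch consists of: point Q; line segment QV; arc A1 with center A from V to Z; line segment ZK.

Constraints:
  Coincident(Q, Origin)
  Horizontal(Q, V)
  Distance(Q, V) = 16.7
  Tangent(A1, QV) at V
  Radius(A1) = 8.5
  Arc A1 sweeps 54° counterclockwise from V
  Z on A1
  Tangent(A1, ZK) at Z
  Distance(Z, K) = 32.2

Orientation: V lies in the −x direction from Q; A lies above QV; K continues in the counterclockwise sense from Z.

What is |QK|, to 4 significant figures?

30.92

Q is at the origin; Q and V share the same y with |QV| = 16.7 and V on the −x side, so V = (-16.70, 0.000). The tangent condition forces AV to be normal to QV, so A = V + (0, 8.5) = (-16.70, 8.500). On A1, V sits at bearing -90° from A; a 54° counterclockwise sweep puts Z at bearing -36°, so Z = A + 8.5·(cos -36°, sin -36°) = (-9.823, 3.504). Since A1 is tangent to ZK there, AZ ⟂ ZK, so ZK runs along (−sin -36°, cos -36°); with |ZK| = 32.2, K = (9.103, 29.55). Then |QK| = |K − Q| = 30.92.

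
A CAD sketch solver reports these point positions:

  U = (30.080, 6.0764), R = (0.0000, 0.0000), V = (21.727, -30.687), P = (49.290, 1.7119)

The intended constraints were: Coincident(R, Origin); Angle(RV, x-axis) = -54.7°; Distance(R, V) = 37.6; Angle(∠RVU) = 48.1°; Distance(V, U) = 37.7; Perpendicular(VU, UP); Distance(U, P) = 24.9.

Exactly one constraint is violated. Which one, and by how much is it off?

Distance(U, P) = 24.9 — off by 5.20.

R = (0.00, 0.00) ✓; RV at -54.70° ✓; |RV| = 37.60 ✓; ∠RVU = 48.10° ✓; |VU| = 37.70 ✓; ∠(VU, UP) = 90.00° ✓; |UP| = 19.70 ✗.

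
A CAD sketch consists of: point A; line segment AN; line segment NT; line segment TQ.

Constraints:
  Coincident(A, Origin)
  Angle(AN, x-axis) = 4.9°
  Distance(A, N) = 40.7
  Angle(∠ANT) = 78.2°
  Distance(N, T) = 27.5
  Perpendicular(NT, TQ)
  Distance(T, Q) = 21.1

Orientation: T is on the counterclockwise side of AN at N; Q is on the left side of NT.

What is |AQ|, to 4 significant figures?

26.81

A is at the origin; AN runs at 4.9° with length 40.7, so N = 40.7·(cos 4.9°, sin 4.9°) = (40.55, 3.476). ∠ANT = 78.2°, so NT runs at 4.9° + (180° − 78.2°) = 106.7° from the x-axis; with |NT| = 27.5, T = N + 27.5·(cos 106.7°, sin 106.7°) = (32.65, 29.82). NT ⟂ TQ; with |TQ| = 21.1 on the left of NT, Q = T + 21.1·(-0.9578, -0.2874) = (12.44, 23.75). Then |AQ| = |Q − A| = 26.81.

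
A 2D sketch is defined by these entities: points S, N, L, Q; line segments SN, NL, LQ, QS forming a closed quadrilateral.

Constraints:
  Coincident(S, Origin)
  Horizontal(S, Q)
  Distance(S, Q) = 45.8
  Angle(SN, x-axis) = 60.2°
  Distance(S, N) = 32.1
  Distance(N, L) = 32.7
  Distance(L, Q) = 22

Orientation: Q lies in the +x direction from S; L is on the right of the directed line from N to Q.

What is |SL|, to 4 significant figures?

24.43

Checks: |NL| = 32.70 ✓; |LQ| = 22.00 ✓.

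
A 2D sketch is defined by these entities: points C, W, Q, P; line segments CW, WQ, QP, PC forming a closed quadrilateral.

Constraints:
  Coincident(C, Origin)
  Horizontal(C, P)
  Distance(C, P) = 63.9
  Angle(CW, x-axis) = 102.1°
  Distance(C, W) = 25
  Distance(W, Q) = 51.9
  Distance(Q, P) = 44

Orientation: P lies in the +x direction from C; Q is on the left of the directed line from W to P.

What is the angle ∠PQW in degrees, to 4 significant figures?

99.43°

C is at the origin; CP is horizontal with |CP| = 63.9 and P in +x, so P = (63.9, 0). CW runs at 102.1° with |CW| = 25.0, so W = (-5.240, 24.44). Q is determined by |WQ| = 51.9 and |QP| = 44.0 together: it lies at the intersection of circle(W, 51.9) and circle(P, 44.0). With |WP| = 73.33, the foot of the radical line on WP is 41.83 from W and the perpendicular offset is √(51.9² − 41.83²) = 30.72. Taking the left-of-WP solution: Q = (44.44, 39.46).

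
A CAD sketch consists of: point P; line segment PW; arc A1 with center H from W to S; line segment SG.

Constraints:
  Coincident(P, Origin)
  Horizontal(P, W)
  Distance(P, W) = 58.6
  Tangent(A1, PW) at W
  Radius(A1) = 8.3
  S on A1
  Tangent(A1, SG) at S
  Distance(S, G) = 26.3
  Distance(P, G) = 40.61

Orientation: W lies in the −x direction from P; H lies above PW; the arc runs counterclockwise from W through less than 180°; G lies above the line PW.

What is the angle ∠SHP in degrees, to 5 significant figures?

35.693°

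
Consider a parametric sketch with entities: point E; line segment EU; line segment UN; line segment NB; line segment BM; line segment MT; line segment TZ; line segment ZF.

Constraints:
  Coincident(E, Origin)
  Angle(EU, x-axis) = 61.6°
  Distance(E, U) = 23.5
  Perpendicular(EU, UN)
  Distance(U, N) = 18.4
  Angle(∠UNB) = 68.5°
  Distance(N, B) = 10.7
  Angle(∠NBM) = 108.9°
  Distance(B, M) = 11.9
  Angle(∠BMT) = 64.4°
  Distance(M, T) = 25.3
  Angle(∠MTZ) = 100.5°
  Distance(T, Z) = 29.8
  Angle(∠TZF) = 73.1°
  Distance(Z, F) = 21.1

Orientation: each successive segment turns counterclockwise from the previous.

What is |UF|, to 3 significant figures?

33.8

E is at the origin; EU runs at 61.6° with length 23.5, so U = (11.2, 20.7). The perpendicularity gives UN at right angles to EU, so UN runs at 152°; with |UN| = 18.4, N = (-5.01, 29.4). ∠UNB = 68.5° gives NB at -96.9° from the x-axis; with |NB| = 10.7, B = (-6.29, 18.8). ∠NBM = 108.9° gives BM at -25.8° from the x-axis; with |BM| = 11.9, M = (4.42, 13.6). ∠BMT = 64.4° gives MT at 89.8° from the x-axis; with |MT| = 25.3, T = (4.51, 38.9). ∠MTZ = 100.5° gives TZ at 169° from the x-axis; with |TZ| = 29.8, Z = (-24.8, 44.5). ∠TZF = 73.1° gives ZF at -83.8° from the x-axis; with |ZF| = 21.1, F = (-22.5, 23.5). Then |UF| = |F − U| = 33.8.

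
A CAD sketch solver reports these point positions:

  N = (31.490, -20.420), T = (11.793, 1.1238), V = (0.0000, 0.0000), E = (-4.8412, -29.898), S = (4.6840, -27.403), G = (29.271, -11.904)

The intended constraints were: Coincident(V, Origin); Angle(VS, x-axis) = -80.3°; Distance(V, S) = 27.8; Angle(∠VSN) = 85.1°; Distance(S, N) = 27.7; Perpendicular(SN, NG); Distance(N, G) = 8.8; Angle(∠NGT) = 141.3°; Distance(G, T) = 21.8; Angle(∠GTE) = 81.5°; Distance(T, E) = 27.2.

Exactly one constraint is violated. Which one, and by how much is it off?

Distance(T, E) = 27.2 — off by 8.00.

V = (0.00, 0.00) ✓; VS at -80.30° ✓; |VS| = 27.80 ✓; ∠VSN = 85.10° ✓; |SN| = 27.70 ✓; ∠(SN, NG) = 90.00° ✓; |NG| = 8.800 ✓; ∠NGT = 141.3° ✓; |GT| = 21.80 ✓; ∠GTE = 81.50° ✓; |TE| = 35.20 ✗.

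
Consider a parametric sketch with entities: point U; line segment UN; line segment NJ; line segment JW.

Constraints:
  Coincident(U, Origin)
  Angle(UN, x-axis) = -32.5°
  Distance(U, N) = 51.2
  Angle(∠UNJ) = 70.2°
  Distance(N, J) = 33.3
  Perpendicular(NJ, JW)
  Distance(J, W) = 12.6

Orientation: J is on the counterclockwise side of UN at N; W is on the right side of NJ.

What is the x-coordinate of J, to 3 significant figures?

50.5

U is at the origin; UN runs at -32.5° with length 51.2, so N = 51.2·(cos -32.5°, sin -32.5°) = (43.2, -27.5). ∠UNJ = 70.2°, so NJ runs at -32.5° + (180° − 70.2°) = 77.3° from the x-axis; with |NJ| = 33.3, J = N + 33.3·(cos 77.3°, sin 77.3°) = (50.5, 4.98). So J.x = 50.5.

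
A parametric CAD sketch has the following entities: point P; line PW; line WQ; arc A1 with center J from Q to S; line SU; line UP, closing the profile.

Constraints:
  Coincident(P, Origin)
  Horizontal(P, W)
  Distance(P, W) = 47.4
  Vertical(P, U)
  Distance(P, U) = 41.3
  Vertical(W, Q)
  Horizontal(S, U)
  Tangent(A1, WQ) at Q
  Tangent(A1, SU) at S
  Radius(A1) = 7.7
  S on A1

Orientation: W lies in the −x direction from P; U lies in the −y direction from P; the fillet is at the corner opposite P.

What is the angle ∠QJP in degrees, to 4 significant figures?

139.8°

The virtual corner opposite P is at (-47.40, -41.30). Tangency of A1 to WQ means the radius JQ is perpendicular to WQ and tangency of A1 to SU means the radius JS is perpendicular to SU, with radius 7.7, so the center J sits 7.7 in from both sides at J = (-39.70, -33.60). That places the tangent points at Q = (-47.40, -33.60) on WQ and S = (-39.70, -41.30) on SU. Then cos ∠QJP = JQ·JP / (|JQ||JP|), giving 139.8°.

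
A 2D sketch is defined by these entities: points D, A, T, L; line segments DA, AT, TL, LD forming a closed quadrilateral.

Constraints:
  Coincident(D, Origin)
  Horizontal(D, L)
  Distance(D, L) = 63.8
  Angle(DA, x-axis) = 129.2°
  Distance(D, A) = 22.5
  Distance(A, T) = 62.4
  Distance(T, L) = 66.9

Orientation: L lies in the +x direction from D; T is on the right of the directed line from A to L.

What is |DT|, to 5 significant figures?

41.271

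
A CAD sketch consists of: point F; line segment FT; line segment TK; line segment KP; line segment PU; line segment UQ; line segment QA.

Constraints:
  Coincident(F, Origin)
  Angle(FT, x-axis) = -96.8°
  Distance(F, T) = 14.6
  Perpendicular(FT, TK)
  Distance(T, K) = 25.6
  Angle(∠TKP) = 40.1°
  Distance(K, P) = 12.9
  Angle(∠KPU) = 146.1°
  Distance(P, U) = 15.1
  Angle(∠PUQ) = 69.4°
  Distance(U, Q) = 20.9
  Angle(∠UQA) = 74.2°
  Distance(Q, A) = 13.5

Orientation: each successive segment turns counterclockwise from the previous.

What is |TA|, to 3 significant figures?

17.9

∠PUQ = 69.4° gives UQ at -82.4° from the x-axis; with |UQ| = 20.9, Q = (2.93, -25.4). ∠UQA = 74.2° gives QA at 23.4° from the x-axis; with |QA| = 13.5, A = (15.3, -20.1). Then |TA| = |A − T| = 17.9.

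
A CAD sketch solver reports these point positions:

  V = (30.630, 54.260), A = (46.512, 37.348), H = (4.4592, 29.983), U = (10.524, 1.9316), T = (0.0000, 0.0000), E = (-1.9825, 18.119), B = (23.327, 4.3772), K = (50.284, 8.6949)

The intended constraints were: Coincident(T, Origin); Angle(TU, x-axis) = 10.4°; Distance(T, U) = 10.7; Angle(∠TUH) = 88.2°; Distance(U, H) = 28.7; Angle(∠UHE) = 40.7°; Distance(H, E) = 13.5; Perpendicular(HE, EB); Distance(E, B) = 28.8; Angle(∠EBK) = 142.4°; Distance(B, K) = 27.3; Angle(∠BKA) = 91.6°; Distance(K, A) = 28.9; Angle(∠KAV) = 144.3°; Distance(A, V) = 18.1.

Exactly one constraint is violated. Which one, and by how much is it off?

Distance(A, V) = 18.1 — off by 5.10.

T = (0.00, 0.00) ✓; TU at 10.40° ✓; |TU| = 10.70 ✓; ∠TUH = 88.20° ✓; |UH| = 28.70 ✓; ∠UHE = 40.70° ✓; |HE| = 13.50 ✓; ∠(HE, EB) = 90.00° ✓; |EB| = 28.80 ✓; ∠EBK = 142.4° ✓; |BK| = 27.30 ✓; ∠BKA = 91.60° ✓; |KA| = 28.90 ✓; ∠KAV = 144.3° ✓; |AV| = 23.20 ✗.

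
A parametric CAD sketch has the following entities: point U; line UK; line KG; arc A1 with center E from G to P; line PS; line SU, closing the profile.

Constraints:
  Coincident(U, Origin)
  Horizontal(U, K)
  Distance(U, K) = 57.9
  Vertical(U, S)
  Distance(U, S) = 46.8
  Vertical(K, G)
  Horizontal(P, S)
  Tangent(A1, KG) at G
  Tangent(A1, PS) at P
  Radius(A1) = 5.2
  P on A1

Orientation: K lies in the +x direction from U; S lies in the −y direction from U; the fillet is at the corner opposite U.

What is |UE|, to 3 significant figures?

67.1

U and S share the same x with |US| = 46.8 and S on the −y side, so S = (0.00, -46.8). The virtual corner opposite U is at (57.9, -46.8). The tangent condition forces EG to be normal to KG and the tangent condition forces EP to be normal to PS, with radius 5.2, so the center E sits 5.2 in from both sides at E = (52.7, -41.6). Then |UE| = |E − U| = 67.1.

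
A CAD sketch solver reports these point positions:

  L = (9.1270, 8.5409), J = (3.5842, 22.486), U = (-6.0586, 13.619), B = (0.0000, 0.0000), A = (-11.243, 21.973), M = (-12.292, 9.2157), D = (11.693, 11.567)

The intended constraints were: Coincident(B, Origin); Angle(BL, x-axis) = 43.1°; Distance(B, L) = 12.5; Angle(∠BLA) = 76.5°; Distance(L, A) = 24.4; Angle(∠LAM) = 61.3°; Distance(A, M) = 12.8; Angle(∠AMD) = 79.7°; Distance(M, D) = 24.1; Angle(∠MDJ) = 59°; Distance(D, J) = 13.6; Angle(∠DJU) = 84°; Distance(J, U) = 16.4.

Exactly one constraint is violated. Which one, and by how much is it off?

Distance(J, U) = 16.4 — off by 3.30.

B = (0.00, 0.00) ✓; BL at 43.10° ✓; |BL| = 12.50 ✓; ∠BLA = 76.50° ✓; |LA| = 24.40 ✓; ∠LAM = 61.30° ✓; |AM| = 12.80 ✓; ∠AMD = 79.70° ✓; |MD| = 24.10 ✓; ∠MDJ = 59.00° ✓; |DJ| = 13.60 ✓; ∠DJU = 84.00° ✓; |JU| = 13.10 ✗.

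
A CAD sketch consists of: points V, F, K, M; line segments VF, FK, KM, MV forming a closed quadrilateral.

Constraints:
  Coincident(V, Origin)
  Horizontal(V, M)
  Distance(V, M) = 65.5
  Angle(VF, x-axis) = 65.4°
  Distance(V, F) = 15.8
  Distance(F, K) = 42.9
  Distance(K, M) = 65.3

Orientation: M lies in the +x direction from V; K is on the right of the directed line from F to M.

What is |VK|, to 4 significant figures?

29.32

Checks: |FK| = 42.90 ✓; |KM| = 65.30 ✓.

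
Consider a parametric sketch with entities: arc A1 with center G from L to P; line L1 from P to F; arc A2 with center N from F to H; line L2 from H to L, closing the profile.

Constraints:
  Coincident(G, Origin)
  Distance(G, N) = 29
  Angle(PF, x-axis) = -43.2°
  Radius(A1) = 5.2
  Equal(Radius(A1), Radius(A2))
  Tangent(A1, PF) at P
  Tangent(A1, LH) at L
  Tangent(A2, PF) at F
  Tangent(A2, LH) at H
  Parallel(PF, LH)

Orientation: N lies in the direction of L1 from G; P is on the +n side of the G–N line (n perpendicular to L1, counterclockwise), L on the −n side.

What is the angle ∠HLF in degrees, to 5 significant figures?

19.729°

The slot axis is L1's direction at -43.2°, so u = (cos -43.2°, sin -43.2°) = (0.72897, -0.68455) and n = (−sin -43.2°, cos -43.2°) = (0.68455, 0.72897). G is at the origin and N lies 29.0 along u from G, so N = 29.0·u = (21.140, -19.852). Tangency of A1 to both parallel lines with radius 5.2 puts P and L at G ± 5.2·n: P = (3.5596, 3.7906), L = (-3.5596, -3.7906). Equal radii place F and H the same way about N: F = N + 5.2·n = (24.700, -16.061), H = N − 5.2·n = (17.580, -23.643). Then cos ∠HLF = LH·LF / (|LH||LF|), giving 19.729°.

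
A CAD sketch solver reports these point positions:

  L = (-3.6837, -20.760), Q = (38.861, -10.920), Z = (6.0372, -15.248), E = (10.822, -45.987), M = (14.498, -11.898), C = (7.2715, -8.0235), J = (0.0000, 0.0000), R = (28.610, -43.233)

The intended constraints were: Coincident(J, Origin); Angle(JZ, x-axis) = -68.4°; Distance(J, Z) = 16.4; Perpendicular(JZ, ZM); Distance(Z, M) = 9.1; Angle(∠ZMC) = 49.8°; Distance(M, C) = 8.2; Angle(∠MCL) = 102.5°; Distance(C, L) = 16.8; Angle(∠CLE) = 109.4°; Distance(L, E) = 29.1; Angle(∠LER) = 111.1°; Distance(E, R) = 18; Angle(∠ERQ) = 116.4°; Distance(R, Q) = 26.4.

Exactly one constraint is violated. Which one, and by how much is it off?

Distance(R, Q) = 26.4 — off by 7.50.

J = (0.00, 0.00) ✓; JZ at -68.40° ✓; |JZ| = 16.40 ✓; ∠(JZ, ZM) = 90.00° ✓; |ZM| = 9.100 ✓; ∠ZMC = 49.80° ✓; |MC| = 8.200 ✓; ∠MCL = 102.5° ✓; |CL| = 16.80 ✓; ∠CLE = 109.4° ✓; |LE| = 29.10 ✓; ∠LER = 111.1° ✓; |ER| = 18.00 ✓; ∠ERQ = 116.4° ✓; |RQ| = 33.90 ✗.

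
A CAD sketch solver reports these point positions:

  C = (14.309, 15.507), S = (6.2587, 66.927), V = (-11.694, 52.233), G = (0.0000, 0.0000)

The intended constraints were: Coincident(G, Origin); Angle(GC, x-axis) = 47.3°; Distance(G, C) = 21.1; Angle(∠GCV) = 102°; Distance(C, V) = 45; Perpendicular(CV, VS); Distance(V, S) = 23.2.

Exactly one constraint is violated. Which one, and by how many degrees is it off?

Perpendicular(CV, VS) — off by 4.00°.

G = (0.00, 0.00) ✓; GC at 47.30° ✓; |GC| = 21.10 ✓; ∠GCV = 102.0° ✓; |CV| = 45.00 ✓; ∠(CV, VS) = 86.00° ✗; |VS| = 23.20 ✓.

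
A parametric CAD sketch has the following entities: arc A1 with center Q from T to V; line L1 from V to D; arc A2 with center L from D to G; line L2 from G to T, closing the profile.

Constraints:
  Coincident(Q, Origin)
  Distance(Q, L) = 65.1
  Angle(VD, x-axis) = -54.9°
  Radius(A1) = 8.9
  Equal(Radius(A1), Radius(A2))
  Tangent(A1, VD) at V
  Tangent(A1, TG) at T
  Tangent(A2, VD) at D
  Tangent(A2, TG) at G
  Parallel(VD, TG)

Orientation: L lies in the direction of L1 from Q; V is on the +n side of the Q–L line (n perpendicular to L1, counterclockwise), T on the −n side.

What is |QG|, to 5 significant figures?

65.706

The slot axis is L1's direction at -54.9°, so u = (cos -54.9°, sin -54.9°) = (0.57501, -0.81815) and n = (−sin -54.9°, cos -54.9°) = (0.81815, 0.57501). Q is at the origin and L lies 65.1 along u from Q, so L = 65.1·u = (37.433, -53.262). Tangency of A1 to both parallel lines with radius 8.9 puts V and T at Q ± 8.9·n: V = (7.2815, 5.1175), T = (-7.2815, -5.1175). Equal radii place D and G the same way about L: D = L + 8.9·n = (44.714, -48.144), G = L − 8.9·n = (30.151, -58.379). Then |QG| = |G − Q| = 65.706.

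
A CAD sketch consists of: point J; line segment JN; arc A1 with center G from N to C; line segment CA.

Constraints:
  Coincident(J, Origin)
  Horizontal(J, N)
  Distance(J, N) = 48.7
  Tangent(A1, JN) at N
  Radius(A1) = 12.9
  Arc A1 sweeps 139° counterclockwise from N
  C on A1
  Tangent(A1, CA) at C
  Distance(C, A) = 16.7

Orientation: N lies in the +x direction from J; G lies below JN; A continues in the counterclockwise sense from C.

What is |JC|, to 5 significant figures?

46.167

J is at the origin; J and N share the same y with |JN| = 48.7 and N on the +x side, so N = (48.700, 0.0000). A1 meets JN tangentially, so GN is at right angles to JN, so G = N + (0, -12.9) = (48.700, -12.900). On A1, N sits at bearing 90° from G; a 139° counterclockwise sweep puts C at bearing 229°, so C = G + 12.9·(cos 229°, sin 229°) = (40.237, -22.636). Then |JC| = |C − J| = 46.167.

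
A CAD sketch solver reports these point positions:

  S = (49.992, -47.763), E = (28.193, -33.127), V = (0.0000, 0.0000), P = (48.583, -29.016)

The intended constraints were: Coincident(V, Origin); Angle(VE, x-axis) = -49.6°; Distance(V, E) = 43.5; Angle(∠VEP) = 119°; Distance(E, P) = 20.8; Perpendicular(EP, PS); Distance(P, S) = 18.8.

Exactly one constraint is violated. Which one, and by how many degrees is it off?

Perpendicular(EP, PS) — off by 7.10°.

V = (0.00, 0.00) ✓; VE at -49.60° ✓; |VE| = 43.50 ✓; ∠VEP = 119.0° ✓; |EP| = 20.80 ✓; ∠(EP, PS) = 97.10° ✗; |PS| = 18.80 ✓.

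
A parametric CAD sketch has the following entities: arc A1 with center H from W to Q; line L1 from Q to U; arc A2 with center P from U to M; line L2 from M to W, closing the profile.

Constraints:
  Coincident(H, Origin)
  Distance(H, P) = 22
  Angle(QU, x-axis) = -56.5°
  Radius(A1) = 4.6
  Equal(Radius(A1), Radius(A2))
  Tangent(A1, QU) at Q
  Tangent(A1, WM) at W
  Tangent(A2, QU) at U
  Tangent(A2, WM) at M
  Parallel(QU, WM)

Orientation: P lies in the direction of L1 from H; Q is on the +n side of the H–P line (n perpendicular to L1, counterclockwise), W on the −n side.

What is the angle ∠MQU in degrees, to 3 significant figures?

22.7°

The slot axis is L1's direction at -56.5°, so u = (cos -56.5°, sin -56.5°) = (0.552, -0.834) and n = (−sin -56.5°, cos -56.5°) = (0.834, 0.552). H is at the origin and P lies 22.0 along u from H, so P = 22.0·u = (12.1, -18.3). Tangency of A1 to both parallel lines with radius 4.6 puts Q and W at H ± 4.6·n: Q = (3.84, 2.54), W = (-3.84, -2.54). Equal radii place U and M the same way about P: U = P + 4.6·n = (16.0, -15.8), M = P − 4.6·n = (8.31, -20.9). Then cos ∠MQU = QM·QU / (|QM||QU|), giving 22.7°.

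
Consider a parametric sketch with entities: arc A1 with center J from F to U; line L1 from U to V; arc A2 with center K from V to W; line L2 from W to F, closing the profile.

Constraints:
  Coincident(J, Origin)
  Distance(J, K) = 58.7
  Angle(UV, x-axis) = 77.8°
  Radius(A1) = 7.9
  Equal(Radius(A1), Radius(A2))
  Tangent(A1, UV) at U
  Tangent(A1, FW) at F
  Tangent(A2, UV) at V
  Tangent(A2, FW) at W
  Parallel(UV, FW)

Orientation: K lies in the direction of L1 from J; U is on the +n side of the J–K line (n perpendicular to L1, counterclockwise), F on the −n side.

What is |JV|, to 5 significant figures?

59.229

Tangency of A1 to both parallel lines with radius 7.9 puts U and F at J ± 7.9·n: U = (-7.7216, 1.6695), F = (7.7216, -1.6695). Equal radii place V and W the same way about K: V = K + 7.9·n = (4.6832, 59.044), W = K − 7.9·n = (20.126, 55.705). Then |JV| = |V − J| = 59.229.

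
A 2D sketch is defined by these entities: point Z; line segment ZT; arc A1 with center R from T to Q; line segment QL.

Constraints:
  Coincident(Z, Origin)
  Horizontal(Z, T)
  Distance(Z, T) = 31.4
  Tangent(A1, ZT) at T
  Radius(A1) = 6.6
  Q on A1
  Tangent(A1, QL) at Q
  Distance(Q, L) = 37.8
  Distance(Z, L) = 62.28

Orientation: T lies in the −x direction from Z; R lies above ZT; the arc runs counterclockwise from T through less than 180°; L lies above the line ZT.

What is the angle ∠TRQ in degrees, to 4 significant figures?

122.0°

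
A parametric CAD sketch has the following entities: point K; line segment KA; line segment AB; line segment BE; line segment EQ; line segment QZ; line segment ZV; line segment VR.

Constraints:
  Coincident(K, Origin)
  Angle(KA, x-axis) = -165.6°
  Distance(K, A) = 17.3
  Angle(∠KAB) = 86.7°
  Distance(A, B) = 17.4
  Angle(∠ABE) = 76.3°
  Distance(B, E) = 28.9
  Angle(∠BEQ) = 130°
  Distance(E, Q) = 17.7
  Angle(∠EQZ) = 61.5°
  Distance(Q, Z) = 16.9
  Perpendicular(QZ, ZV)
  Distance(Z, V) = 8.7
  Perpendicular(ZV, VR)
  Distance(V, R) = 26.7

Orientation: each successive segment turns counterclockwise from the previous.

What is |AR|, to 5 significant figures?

46.145

The perpendicularity gives ZV at right angles to QZ, so ZV runs at -70.100°; with |ZV| = 8.7, V = (2.9185, -2.2534). ZV is perpendicular to VR, so VR runs at 19.900°; with |VR| = 26.7, R = (28.024, 6.8347). Then |AR| = |R − A| = 46.145.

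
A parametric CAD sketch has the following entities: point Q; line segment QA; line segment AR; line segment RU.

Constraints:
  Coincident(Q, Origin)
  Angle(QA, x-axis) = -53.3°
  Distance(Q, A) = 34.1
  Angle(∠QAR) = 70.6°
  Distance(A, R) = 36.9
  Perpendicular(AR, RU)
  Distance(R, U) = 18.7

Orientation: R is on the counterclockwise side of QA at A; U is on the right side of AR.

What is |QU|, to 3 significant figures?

56.9

Q is at the origin; QA runs at -53.3° with length 34.1, so A = 34.1·(cos -53.3°, sin -53.3°) = (20.4, -27.3). ∠QAR = 70.6°, so AR runs at -53.3° + (180° − 70.6°) = 56.1° from the x-axis; with |AR| = 36.9, R = A + 36.9·(cos 56.1°, sin 56.1°) = (41.0, 3.29). AR is perpendicular to RU; with |RU| = 18.7 on the right of AR, U = R + 18.7·(0.830, -0.558) = (56.5, -7.14). Then |QU| = |U − Q| = 56.9.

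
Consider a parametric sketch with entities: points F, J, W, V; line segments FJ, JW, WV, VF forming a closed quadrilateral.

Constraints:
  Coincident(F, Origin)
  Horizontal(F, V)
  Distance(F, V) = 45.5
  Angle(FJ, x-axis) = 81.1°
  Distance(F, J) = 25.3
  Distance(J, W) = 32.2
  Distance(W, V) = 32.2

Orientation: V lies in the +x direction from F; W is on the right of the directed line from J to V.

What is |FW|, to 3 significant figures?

14.9

F is at the origin; F and V share the same y with |FV| = 45.5 and V in +x, so V = (45.5, 0). FJ runs at 81.1° with |FJ| = 25.3, so J = (3.91, 25.0). W is determined by |JW| = 32.2 and |WV| = 32.2 together: it lies at the intersection of circle(J, 32.2) and circle(V, 32.2). With |JV| = 48.5, the foot of the radical line on JV is 24.3 from J and the perpendicular offset is √(32.2² − 24.3²) = 21.2. Taking the right-of-JV solution: W = (13.8, -5.65).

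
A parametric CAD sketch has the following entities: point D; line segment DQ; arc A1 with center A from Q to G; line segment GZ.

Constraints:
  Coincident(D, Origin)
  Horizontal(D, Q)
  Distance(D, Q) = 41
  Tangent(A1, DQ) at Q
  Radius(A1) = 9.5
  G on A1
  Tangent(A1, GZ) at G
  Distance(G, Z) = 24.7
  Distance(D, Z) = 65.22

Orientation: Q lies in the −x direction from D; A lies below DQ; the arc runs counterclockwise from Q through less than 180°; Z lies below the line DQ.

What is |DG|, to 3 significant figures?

50.4

Checks: |AG| = 9.500 ✓; ∠(AG, GZ) = 90.00° ✓; |GZ| = 24.70 ✓; |DZ| = 65.22 ✓.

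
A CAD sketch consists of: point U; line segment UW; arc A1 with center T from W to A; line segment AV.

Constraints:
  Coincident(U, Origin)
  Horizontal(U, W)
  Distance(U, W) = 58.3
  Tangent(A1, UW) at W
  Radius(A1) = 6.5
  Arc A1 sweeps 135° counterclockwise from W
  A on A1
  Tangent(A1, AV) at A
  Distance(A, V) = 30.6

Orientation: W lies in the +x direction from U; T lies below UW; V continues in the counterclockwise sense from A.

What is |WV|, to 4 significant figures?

36.90

U is at the origin; U and W share the same y with |UW| = 58.3 and W on the +x side, so W = (58.30, 0.000). Since A1 is tangent to UW there, TW ⟂ UW, so T = W + (0, -6.5) = (58.30, -6.500). On A1, W sits at bearing 90° from T; a 135° counterclockwise sweep puts A at bearing 225°, so A = T + 6.5·(cos 225°, sin 225°) = (53.70, -11.10). A1 meets AV tangentially, so TA is at right angles to AV, so AV runs along (−sin 225°, cos 225°); with |AV| = 30.6, V = (75.34, -32.73). Then |WV| = |V − W| = 36.90.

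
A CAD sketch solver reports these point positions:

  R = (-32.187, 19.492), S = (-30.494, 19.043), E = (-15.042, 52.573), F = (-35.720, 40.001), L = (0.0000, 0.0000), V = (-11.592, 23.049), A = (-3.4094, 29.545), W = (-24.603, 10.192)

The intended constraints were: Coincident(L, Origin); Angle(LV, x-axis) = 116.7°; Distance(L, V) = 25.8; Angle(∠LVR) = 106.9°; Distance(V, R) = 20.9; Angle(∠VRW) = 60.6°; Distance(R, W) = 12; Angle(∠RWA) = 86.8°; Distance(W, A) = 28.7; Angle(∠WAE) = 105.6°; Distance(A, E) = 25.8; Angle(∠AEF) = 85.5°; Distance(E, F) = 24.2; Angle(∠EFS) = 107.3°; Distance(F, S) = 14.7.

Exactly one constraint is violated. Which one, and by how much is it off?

Distance(F, S) = 14.7 — off by 6.90.

L = (0.00, 0.00) ✓; LV at 116.7° ✓; |LV| = 25.80 ✓; ∠LVR = 106.9° ✓; |VR| = 20.90 ✓; ∠VRW = 60.60° ✓; |RW| = 12.00 ✓; ∠RWA = 86.80° ✓; |WA| = 28.70 ✓; ∠WAE = 105.6° ✓; |AE| = 25.80 ✓; ∠AEF = 85.50° ✓; |EF| = 24.20 ✓; ∠EFS = 107.3° ✓; |FS| = 21.60 ✗.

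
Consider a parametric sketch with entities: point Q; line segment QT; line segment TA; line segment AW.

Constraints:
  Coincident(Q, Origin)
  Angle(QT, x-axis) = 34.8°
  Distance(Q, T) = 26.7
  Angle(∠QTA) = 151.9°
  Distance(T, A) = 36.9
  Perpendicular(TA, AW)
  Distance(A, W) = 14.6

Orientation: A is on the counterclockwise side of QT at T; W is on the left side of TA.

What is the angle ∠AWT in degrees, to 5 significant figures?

68.413°

∠QTA = 151.9°, so TA runs at 34.8° + (180° − 151.9°) = 62.900° from the x-axis; with |TA| = 36.9, A = T + 36.9·(cos 62.900°, sin 62.900°) = (38.734, 48.087). TA ⟂ AW; with |AW| = 14.6 on the left of TA, W = A + 14.6·(-0.89021, 0.45554) = (25.737, 54.738). Then cos ∠AWT = WA·WT / (|WA||WT|), giving 68.413°.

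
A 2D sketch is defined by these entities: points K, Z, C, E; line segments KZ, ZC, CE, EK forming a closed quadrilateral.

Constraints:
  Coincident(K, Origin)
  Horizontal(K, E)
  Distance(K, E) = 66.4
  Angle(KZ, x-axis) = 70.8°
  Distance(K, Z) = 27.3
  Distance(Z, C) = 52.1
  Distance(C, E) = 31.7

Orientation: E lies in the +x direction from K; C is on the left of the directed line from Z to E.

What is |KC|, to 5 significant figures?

68.334

Checks: K = (0.00, 0.00) ✓; |ZC| = 52.10 ✓; |CE| = 31.70 ✓.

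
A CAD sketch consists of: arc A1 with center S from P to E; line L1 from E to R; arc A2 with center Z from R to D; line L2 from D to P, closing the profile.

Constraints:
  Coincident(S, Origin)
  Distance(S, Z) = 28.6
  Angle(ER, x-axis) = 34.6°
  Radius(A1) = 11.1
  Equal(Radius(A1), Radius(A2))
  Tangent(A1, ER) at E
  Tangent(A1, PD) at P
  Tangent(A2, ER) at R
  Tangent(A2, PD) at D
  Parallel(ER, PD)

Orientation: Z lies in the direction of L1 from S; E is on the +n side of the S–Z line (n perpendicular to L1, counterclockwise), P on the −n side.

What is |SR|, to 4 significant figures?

30.68

The slot axis is L1's direction at 34.6°, so u = (cos 34.6°, sin 34.6°) = (0.8231, 0.5678) and n = (−sin 34.6°, cos 34.6°) = (-0.5678, 0.8231). S is at the origin and Z lies 28.6 along u from S, so Z = 28.6·u = (23.54, 16.24). Tangency of A1 to both parallel lines with radius 11.1 puts E and P at S ± 11.1·n: E = (-6.303, 9.137), P = (6.303, -9.137). Equal radii place R and D the same way about Z: R = Z + 11.1·n = (17.24, 25.38), D = Z − 11.1·n = (29.84, 7.104). Then |SR| = |R − S| = 30.68.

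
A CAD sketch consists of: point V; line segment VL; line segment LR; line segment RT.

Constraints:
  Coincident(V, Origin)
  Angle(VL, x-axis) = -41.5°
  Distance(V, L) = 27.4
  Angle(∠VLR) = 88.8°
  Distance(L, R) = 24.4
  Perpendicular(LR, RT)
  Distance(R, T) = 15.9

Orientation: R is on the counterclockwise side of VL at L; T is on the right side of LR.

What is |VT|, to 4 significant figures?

49.42

V is at the origin; VL runs at -41.5° with length 27.4, so L = 27.4·(cos -41.5°, sin -41.5°) = (20.52, -18.16). ∠VLR = 88.8°, so LR runs at -41.5° + (180° − 88.8°) = 49.70° from the x-axis; with |LR| = 24.4, R = L + 24.4·(cos 49.70°, sin 49.70°) = (36.30, 0.4533). LR ⟂ RT; with |RT| = 15.9 on the right of LR, T = R + 15.9·(0.7627, -0.6468) = (48.43, -9.831). Then |VT| = |T − V| = 49.42.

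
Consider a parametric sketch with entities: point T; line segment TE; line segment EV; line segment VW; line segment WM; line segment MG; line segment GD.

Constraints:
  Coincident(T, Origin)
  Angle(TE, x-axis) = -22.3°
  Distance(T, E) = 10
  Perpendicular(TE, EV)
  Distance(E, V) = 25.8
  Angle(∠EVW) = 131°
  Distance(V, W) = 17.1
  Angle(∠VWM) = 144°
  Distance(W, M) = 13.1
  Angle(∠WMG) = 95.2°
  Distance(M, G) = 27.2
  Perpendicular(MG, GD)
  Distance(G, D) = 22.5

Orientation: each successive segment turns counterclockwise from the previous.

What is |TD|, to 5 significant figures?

7.5318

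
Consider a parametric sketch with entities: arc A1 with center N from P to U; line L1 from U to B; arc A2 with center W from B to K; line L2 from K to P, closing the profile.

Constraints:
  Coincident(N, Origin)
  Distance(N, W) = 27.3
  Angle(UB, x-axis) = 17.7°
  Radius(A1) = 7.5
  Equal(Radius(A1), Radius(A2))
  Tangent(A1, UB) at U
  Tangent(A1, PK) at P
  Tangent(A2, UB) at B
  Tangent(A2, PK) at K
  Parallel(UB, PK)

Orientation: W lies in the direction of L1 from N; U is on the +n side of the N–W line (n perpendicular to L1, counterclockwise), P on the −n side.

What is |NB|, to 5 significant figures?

28.311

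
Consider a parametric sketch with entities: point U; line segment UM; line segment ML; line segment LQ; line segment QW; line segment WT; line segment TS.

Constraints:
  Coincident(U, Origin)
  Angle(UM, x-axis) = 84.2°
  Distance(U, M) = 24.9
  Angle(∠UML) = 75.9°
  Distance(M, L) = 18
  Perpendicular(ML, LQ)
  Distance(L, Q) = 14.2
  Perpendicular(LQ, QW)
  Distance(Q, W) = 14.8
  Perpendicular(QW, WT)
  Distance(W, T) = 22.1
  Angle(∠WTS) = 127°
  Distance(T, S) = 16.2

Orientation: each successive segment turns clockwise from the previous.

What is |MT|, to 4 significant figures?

8.523

U is at the origin; UM runs at 84.2° with length 24.9, so M = (2.516, 24.77). ∠UML = 75.9° gives ML at -19.90° from the x-axis; with |ML| = 18.0, L = (19.44, 18.65). ML is perpendicular to LQ, so LQ runs at -109.9°; with |LQ| = 14.2, Q = (14.61, 5.294). The perpendicularity gives QW at right angles to LQ, so QW runs at 160.1°; with |QW| = 14.8, W = (0.6918, 10.33). QW is perpendicular to WT, so WT runs at 70.10°; with |WT| = 22.1, T = (8.214, 31.11). Then |MT| = |T − M| = 8.523.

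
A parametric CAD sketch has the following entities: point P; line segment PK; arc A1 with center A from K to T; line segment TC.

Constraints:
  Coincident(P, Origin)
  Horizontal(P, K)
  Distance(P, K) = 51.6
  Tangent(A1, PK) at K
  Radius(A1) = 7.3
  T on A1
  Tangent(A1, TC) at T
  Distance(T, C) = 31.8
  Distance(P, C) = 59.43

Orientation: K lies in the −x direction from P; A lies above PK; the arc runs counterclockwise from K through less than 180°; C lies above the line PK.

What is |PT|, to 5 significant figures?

44.912

Checks: P = (0.00, 0.00) ✓; ∠(AK, KP) = 90.00° ✓; |AT| = 7.300 ✓; ∠(AT, TC) = 90.00° ✓; |TC| = 31.80 ✓; |PC| = 59.43 ✓.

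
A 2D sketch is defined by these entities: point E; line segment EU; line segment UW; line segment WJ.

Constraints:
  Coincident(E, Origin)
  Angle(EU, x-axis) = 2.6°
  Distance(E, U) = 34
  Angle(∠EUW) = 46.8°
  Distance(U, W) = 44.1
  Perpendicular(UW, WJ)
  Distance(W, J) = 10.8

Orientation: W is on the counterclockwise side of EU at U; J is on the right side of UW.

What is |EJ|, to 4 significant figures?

41.23

E is at the origin; EU runs at 2.6° with length 34.0, so U = 34.0·(cos 2.6°, sin 2.6°) = (33.96, 1.542). ∠EUW = 46.8°, so UW runs at 2.6° + (180° − 46.8°) = 135.8° from the x-axis; with |UW| = 44.1, W = U + 44.1·(cos 135.8°, sin 135.8°) = (2.349, 32.29). UW ⟂ WJ; with |WJ| = 10.8 on the right of UW, J = W + 10.8·(0.6972, 0.7169) = (9.879, 40.03). Then |EJ| = |J − E| = 41.23.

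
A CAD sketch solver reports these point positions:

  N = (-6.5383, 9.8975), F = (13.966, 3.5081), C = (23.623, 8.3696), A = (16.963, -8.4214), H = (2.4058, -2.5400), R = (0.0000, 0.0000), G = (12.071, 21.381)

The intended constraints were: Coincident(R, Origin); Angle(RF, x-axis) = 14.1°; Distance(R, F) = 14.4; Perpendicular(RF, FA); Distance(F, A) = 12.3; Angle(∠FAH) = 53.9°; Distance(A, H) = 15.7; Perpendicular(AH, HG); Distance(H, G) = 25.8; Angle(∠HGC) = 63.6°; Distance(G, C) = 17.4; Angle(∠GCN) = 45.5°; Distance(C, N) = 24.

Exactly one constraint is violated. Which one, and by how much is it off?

Distance(C, N) = 24 — off by 6.20.

R = (0.00, 0.00) ✓; RF at 14.10° ✓; |RF| = 14.40 ✓; ∠(RF, FA) = 90.00° ✓; |FA| = 12.30 ✓; ∠FAH = 53.90° ✓; |AH| = 15.70 ✓; ∠(AH, HG) = 90.00° ✓; |HG| = 25.80 ✓; ∠HGC = 63.60° ✓; |GC| = 17.40 ✓; ∠GCN = 45.50° ✓; |CN| = 30.20 ✗.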